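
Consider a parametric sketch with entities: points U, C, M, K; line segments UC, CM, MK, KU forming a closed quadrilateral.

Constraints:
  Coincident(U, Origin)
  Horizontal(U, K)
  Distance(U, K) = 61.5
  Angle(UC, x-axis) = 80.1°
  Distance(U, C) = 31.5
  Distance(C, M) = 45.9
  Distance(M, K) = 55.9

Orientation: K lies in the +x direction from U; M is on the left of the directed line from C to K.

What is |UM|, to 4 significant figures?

70.21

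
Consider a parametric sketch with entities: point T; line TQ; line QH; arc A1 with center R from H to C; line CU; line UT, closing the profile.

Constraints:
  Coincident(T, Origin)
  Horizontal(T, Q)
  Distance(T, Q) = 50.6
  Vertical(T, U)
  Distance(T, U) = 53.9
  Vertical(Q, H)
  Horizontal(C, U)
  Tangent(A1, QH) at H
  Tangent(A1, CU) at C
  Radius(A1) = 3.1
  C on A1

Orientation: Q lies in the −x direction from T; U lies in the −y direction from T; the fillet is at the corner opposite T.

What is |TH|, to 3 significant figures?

71.7

T is at the origin; TQ is horizontal with |TQ| = 50.6 and Q on the −x side, so Q = (-50.6, 0.00). T and U share the same x with |TU| = 53.9 and U on the −y side, so U = (0.00, -53.9). The virtual corner opposite T is at (-50.6, -53.9). A1 meets QH tangentially, so RH is at right angles to QH and tangency of A1 to CU means the radius RC is perpendicular to CU, with radius 3.1, so the center R sits 3.1 in from both sides at R = (-47.5, -50.8). That places the tangent points at H = (-50.6, -50.8) on QH and C = (-47.5, -53.9) on CU. Then |TH| = |H − T| = 71.7.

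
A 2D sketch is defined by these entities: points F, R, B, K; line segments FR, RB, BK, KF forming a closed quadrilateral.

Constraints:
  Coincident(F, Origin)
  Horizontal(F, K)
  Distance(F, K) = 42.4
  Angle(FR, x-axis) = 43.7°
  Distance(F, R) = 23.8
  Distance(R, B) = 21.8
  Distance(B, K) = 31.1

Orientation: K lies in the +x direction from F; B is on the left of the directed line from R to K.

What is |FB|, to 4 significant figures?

45.55

F is at the origin; F and K share the same y with |FK| = 42.4 and K in +x, so K = (42.4, 0). FR runs at 43.7° with |FR| = 23.8, so R = (17.21, 16.44). B is determined by |RB| = 21.8 and |BK| = 31.1 together: it lies at the intersection of circle(R, 21.8) and circle(K, 31.1). With |RK| = 30.08, the foot of the radical line on RK is 6.866 from R and the perpendicular offset is √(21.8² − 6.866²) = 20.69. Taking the left-of-RK solution: B = (34.26, 30.02).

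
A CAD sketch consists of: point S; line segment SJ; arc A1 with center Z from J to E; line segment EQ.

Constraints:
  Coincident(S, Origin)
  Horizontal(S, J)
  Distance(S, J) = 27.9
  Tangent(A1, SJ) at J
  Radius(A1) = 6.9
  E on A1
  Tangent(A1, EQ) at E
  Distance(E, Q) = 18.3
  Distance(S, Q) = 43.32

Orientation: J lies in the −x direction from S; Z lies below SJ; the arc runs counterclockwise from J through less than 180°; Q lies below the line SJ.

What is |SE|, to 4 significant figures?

35.43

Checks: |ZE| = 6.900 ✓; ∠(ZE, EQ) = 90.00° ✓; |EQ| = 18.30 ✓; |SQ| = 43.32 ✓.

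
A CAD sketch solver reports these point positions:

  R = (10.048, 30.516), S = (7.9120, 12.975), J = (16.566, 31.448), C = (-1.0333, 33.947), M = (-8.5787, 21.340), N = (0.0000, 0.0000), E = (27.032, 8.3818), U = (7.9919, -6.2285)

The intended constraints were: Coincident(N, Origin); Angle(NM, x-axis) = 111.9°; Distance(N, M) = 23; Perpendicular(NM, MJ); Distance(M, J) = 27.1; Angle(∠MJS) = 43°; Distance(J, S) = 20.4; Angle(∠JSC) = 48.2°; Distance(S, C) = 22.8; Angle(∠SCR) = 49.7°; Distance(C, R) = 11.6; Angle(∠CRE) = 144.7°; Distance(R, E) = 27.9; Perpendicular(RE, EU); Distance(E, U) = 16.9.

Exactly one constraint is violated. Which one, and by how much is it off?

Distance(E, U) = 16.9 — off by 7.10.

N = (0.00, 0.00) ✓; NM at 111.9° ✓; |NM| = 23.00 ✓; ∠(NM, MJ) = 90.00° ✓; |MJ| = 27.10 ✓; ∠MJS = 43.00° ✓; |JS| = 20.40 ✓; ∠JSC = 48.20° ✓; |SC| = 22.80 ✓; ∠SCR = 49.70° ✓; |CR| = 11.60 ✓; ∠CRE = 144.7° ✓; |RE| = 27.90 ✓; ∠(RE, EU) = 90.00° ✓; |EU| = 24.00 ✗.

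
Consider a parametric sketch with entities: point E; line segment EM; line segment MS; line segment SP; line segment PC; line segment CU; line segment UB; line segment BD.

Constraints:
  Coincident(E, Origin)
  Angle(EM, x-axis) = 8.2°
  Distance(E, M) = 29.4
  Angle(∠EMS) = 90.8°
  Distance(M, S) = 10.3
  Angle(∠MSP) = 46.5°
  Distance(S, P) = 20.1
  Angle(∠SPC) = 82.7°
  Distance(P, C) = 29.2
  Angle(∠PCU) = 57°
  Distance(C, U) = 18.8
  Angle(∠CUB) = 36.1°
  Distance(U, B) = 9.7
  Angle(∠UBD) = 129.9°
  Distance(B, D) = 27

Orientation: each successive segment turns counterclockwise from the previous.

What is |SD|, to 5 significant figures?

48.070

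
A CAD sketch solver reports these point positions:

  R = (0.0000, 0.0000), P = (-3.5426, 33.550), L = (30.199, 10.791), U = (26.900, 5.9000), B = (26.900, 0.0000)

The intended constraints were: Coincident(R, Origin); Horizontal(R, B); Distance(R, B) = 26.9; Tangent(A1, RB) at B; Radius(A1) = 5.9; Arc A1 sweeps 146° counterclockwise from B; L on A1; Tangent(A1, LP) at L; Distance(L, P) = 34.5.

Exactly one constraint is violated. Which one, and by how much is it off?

Distance(L, P) = 34.5 — off by 6.20.

R = (0.00, 0.00) ✓; R.y = 0.00, B.y = 0.00 ✓; |RB| = 26.90 ✓; ∠(UB, BR) = 90.00° ✓; |UB| = 5.900 ✓; bearing(U→L) − bearing(U→B) = 146.0° ✓; |UL| = 5.900 ✓; ∠(UL, LP) = 90.00° ✓; |LP| = 40.70 ✗.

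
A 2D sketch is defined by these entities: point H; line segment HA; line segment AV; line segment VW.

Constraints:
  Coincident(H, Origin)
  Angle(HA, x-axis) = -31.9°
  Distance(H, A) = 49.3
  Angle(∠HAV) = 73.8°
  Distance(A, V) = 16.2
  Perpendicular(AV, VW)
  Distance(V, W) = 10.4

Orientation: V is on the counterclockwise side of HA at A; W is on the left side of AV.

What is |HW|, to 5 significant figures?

37.023

H is at the origin; HA runs at -31.9° with length 49.3, so A = 49.3·(cos -31.9°, sin -31.9°) = (41.854, -26.052). ∠HAV = 73.8°, so AV runs at -31.9° + (180° − 73.8°) = 74.300° from the x-axis; with |AV| = 16.2, V = A + 16.2·(cos 74.300°, sin 74.300°) = (46.238, -10.456). AV ⟂ VW; with |VW| = 10.4 on the left of AV, W = V + 10.4·(-0.96269, 0.27060) = (36.226, -7.6422). Then |HW| = |W − H| = 37.023.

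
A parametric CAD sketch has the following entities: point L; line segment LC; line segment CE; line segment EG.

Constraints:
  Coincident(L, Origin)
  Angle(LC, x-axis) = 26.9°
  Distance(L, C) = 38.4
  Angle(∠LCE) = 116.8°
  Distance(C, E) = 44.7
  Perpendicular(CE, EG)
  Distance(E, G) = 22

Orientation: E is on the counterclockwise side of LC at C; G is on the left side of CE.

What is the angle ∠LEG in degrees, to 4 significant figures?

61.07°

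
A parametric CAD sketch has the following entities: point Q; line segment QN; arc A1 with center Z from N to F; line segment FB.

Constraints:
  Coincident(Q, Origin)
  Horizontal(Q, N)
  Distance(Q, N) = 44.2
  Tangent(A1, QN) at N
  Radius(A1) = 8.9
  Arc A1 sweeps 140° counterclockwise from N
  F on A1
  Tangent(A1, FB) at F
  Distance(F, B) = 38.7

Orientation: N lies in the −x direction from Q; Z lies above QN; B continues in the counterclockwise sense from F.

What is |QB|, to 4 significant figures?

79.30

On A1, N sits at bearing -90° from Z; a 140° counterclockwise sweep puts F at bearing 50°, so F = Z + 8.9·(cos 50°, sin 50°) = (-38.48, 15.72). Since A1 is tangent to FB there, ZF ⟂ FB, so FB runs along (−sin 50°, cos 50°); with |FB| = 38.7, B = (-68.13, 40.59). Then |QB| = |B − Q| = 79.30.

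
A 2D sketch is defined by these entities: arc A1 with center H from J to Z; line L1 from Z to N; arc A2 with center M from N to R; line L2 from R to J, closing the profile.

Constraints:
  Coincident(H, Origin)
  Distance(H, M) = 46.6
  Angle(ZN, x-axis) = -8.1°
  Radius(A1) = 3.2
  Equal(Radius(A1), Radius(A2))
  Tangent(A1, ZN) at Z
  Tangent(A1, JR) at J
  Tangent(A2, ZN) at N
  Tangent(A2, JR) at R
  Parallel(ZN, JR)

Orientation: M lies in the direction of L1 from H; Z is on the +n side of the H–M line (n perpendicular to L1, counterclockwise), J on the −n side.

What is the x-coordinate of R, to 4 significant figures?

45.68

The slot axis is L1's direction at -8.1°, so u = (cos -8.1°, sin -8.1°) = (0.9900, -0.1409) and n = (−sin -8.1°, cos -8.1°) = (0.1409, 0.9900). H is at the origin and M lies 46.6 along u from H, so M = 46.6·u = (46.14, -6.566). Tangency of A1 to both parallel lines with radius 3.2 puts Z and J at H ± 3.2·n: Z = (0.4509, 3.168), J = (-0.4509, -3.168). Equal radii place N and R the same way about M: N = M + 3.2·n = (46.59, -3.398), R = M − 3.2·n = (45.68, -9.734). So R.x = 45.68.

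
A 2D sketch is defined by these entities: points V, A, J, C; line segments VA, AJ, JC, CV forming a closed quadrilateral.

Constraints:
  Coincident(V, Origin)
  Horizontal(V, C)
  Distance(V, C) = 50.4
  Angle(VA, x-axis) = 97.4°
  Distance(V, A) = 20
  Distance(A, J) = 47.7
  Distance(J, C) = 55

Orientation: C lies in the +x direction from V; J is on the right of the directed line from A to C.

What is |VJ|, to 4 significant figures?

27.70

Checks: |AJ| = 47.70 ✓; |JC| = 55.00 ✓.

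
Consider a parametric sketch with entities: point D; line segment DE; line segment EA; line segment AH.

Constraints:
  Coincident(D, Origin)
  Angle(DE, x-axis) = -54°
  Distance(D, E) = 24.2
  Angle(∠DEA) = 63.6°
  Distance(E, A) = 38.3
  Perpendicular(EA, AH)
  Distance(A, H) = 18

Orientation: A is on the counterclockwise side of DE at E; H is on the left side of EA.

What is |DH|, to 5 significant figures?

27.784

∠DEA = 63.6°, so EA runs at -54.0° + (180° − 63.6°) = 62.400° from the x-axis; with |EA| = 38.3, A = E + 38.3·(cos 62.400°, sin 62.400°) = (31.969, 14.363). The perpendicularity gives AH at right angles to EA; with |AH| = 18.0 on the left of EA, H = A + 18.0·(-0.88620, 0.46330) = (16.017, 22.703). Then |DH| = |H − D| = 27.784.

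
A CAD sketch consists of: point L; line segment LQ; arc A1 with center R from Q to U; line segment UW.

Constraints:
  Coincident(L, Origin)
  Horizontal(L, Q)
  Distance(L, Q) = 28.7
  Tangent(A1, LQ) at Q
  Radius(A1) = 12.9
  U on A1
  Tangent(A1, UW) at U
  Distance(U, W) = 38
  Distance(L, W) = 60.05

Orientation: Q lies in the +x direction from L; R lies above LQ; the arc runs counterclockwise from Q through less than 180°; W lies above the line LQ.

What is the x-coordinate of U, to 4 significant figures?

40.86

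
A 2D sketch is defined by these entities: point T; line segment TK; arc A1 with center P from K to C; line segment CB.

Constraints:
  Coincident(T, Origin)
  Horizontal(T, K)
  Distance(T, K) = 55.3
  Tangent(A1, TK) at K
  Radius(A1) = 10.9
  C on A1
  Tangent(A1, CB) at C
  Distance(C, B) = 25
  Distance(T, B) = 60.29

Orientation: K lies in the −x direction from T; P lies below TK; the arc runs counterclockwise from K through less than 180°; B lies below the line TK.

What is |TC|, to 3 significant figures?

66.1

T is at the origin; TK is horizontal with |TK| = 55.3 and K on the −x side, so K = (-55.3, 0.00). A1 meets TK tangentially, so PK is at right angles to TK, so P = K + (0, -10.9) = (-55.3, -10.9). Since PC ⟂ CB (tangency), |PB| = √(10.9² + 25.0²) = 27.3 regardless of where C sits on A1. So B lies on both circle(T, 60.29) and circle(P, 27.3); the below-TK intersection is B = (-47.6, -37.1). C is the foot of the tangent from B: C = (-63.6, -17.9).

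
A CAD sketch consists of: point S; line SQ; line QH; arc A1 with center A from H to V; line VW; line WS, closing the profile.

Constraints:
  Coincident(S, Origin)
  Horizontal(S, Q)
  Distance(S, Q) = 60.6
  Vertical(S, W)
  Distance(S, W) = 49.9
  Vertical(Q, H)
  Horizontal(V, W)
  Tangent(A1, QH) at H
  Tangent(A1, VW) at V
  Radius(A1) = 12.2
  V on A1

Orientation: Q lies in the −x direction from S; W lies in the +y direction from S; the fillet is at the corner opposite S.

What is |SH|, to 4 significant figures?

71.37

S is at the origin; S and Q share the same y with |SQ| = 60.6 and Q on the −x side, so Q = (-60.60, 0.000). SW is vertical with |SW| = 49.9 and W on the +y side, so W = (0.000, 49.90). The virtual corner opposite S is at (-60.60, 49.90). The tangent condition forces AH to be normal to QH and the tangent condition forces AV to be normal to VW, with radius 12.2, so the center A sits 12.2 in from both sides at A = (-48.40, 37.70). That places the tangent points at H = (-60.60, 37.70) on QH and V = (-48.40, 49.90) on VW. Then |SH| = |H − S| = 71.37.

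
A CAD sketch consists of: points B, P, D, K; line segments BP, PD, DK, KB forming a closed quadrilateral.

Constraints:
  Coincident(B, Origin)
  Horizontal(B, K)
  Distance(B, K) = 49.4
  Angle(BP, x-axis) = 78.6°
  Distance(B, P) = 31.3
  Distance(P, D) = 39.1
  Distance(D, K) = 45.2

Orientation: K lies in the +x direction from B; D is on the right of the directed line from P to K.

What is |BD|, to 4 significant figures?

9.768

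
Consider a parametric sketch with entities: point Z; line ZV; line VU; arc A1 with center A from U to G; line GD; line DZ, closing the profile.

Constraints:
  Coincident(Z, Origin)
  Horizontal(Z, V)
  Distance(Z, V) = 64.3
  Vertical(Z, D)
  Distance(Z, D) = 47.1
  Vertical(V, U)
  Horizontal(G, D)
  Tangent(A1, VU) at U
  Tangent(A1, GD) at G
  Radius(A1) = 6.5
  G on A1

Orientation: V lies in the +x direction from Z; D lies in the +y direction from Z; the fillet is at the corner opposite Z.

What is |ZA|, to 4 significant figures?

70.63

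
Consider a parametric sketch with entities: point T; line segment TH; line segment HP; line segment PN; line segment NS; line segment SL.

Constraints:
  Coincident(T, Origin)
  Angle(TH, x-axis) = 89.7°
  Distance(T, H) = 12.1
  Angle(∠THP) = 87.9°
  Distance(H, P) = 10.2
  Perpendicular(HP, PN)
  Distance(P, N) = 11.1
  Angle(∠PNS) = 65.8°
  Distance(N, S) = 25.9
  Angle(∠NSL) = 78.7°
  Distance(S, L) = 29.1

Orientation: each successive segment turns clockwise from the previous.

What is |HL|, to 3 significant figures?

23.5

T is at the origin; TH runs at 89.7° with length 12.1, so H = (0.0634, 12.1). ∠THP = 87.9° gives HP at -2.40° from the x-axis; with |HP| = 10.2, P = (10.3, 11.7). HP ⟂ PN, so PN runs at -92.4°; with |PN| = 11.1, N = (9.79, 0.582). ∠PNS = 65.8° gives NS at 153° from the x-axis; with |NS| = 25.9, S = (-13.4, 12.2). ∠NSL = 78.7° gives SL at 52.1° from the x-axis; with |SL| = 29.1, L = (4.51, 35.1). Then |HL| = |L − H| = 23.5.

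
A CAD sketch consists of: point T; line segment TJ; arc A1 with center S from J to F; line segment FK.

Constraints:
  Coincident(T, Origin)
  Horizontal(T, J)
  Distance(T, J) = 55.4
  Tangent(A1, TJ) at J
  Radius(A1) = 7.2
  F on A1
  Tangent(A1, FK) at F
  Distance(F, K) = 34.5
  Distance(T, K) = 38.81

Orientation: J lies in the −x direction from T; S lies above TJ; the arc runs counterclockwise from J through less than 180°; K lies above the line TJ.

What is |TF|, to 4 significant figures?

50.12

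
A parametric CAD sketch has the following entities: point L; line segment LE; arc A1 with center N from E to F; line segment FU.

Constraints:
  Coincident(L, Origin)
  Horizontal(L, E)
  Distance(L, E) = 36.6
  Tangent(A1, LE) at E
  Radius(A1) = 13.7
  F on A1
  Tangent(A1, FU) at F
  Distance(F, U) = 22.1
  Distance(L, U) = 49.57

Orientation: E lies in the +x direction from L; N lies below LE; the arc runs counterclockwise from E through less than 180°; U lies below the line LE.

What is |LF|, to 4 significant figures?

29.71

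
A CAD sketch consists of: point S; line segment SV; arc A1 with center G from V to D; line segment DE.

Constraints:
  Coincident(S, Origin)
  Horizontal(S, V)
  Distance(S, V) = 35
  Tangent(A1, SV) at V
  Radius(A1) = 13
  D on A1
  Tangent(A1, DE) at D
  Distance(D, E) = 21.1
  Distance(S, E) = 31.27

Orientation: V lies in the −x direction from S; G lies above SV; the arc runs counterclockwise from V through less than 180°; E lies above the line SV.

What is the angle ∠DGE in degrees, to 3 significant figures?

58.4°

S is at the origin; SV is horizontal with |SV| = 35.0 and V on the −x side, so V = (-35.0, 0.00). A1 meets SV tangentially, so GV is at right angles to SV, so G = V + (0, 13) = (-35.0, 13.0). Since GD ⟂ DE (tangency), |GE| = √(13.0² + 21.1²) = 24.8 regardless of where D sits on A1. So E lies on both circle(S, 31.27) and circle(G, 24.8); the above-SV intersection is E = (-14.9, 27.5). D is the foot of the tangent from E: D = (-23.0, 8.01).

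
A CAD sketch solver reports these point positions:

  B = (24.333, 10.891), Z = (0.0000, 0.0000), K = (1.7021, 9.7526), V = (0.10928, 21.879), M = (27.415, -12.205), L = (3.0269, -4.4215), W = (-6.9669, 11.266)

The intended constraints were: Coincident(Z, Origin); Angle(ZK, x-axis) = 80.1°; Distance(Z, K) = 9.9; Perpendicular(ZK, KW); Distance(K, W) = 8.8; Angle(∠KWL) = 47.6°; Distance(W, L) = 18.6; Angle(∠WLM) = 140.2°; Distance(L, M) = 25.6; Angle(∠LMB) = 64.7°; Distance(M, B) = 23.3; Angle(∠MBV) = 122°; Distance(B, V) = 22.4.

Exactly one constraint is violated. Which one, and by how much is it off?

Distance(B, V) = 22.4 — off by 4.20.

Z = (0.00, 0.00) ✓; ZK at 80.10° ✓; |ZK| = 9.900 ✓; ∠(ZK, KW) = 90.00° ✓; |KW| = 8.800 ✓; ∠KWL = 47.60° ✓; |WL| = 18.60 ✓; ∠WLM = 140.2° ✓; |LM| = 25.60 ✓; ∠LMB = 64.70° ✓; |MB| = 23.30 ✓; ∠MBV = 122.0° ✓; |BV| = 26.60 ✗.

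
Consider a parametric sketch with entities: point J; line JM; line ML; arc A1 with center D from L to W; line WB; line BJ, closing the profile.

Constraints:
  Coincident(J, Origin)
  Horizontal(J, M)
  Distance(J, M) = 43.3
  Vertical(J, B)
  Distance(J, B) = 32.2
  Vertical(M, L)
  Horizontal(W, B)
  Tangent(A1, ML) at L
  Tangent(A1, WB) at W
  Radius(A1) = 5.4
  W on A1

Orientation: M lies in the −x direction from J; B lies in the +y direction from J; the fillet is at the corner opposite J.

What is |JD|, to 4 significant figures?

46.42

J is at the origin; JM is horizontal with |JM| = 43.3 and M on the −x side, so M = (-43.30, 0.000). J and B share the same x with |JB| = 32.2 and B on the +y side, so B = (0.000, 32.20). The virtual corner opposite J is at (-43.30, 32.20). Tangency of A1 to ML means the radius DL is perpendicular to ML and the tangent condition forces DW to be normal to WB, with radius 5.4, so the center D sits 5.4 in from both sides at D = (-37.90, 26.80). Then |JD| = |D − J| = 46.42.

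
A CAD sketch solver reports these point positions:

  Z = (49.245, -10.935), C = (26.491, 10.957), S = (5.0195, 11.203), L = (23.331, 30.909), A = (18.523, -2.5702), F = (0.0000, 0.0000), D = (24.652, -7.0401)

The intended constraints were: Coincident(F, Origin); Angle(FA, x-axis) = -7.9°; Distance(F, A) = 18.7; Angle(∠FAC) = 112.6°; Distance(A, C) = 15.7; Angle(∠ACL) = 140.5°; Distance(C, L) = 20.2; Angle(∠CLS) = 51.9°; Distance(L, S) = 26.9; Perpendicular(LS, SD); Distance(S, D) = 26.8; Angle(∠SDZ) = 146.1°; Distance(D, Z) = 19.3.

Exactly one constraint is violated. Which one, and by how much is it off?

Distance(D, Z) = 19.3 — off by 5.60.

F = (0.00, 0.00) ✓; FA at -7.900° ✓; |FA| = 18.70 ✓; ∠FAC = 112.6° ✓; |AC| = 15.70 ✓; ∠ACL = 140.5° ✓; |CL| = 20.20 ✓; ∠CLS = 51.90° ✓; |LS| = 26.90 ✓; ∠(LS, SD) = 90.00° ✓; |SD| = 26.80 ✓; ∠SDZ = 146.1° ✓; |DZ| = 24.90 ✗.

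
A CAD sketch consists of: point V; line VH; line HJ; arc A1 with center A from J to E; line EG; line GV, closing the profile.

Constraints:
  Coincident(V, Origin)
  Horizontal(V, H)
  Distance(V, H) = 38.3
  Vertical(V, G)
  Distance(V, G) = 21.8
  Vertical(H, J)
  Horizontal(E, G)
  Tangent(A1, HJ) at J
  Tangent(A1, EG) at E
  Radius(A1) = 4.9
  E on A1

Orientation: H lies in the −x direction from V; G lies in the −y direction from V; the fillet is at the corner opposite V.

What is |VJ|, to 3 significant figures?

41.9

The virtual corner opposite V is at (-38.3, -21.8). A1 meets HJ tangentially, so AJ is at right angles to HJ and since A1 is tangent to EG there, AE ⟂ EG, with radius 4.9, so the center A sits 4.9 in from both sides at A = (-33.4, -16.9). That places the tangent points at J = (-38.3, -16.9) on HJ and E = (-33.4, -21.8) on EG. Then |VJ| = |J − V| = 41.9.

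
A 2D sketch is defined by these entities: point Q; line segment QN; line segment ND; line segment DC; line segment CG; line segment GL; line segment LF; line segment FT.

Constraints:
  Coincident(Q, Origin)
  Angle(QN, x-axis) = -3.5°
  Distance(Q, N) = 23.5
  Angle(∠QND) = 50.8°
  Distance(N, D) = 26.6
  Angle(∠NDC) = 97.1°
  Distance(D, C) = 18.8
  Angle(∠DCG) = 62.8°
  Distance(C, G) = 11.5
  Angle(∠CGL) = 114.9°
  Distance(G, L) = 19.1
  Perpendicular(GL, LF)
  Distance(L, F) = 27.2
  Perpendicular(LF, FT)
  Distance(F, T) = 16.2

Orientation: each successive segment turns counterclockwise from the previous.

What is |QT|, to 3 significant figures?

31.4

Q is at the origin; QN runs at -3.5° with length 23.5, so N = (23.5, -1.43). ∠QND = 50.8° gives ND at 126° from the x-axis; with |ND| = 26.6, D = (7.93, 20.2). ∠NDC = 97.1° gives DC at -151° from the x-axis; with |DC| = 18.8, C = (-8.57, 11.2). ∠DCG = 62.8° gives CG at -34.2° from the x-axis; with |CG| = 11.5, G = (0.939, 4.70). ∠CGL = 114.9° gives GL at 30.9° from the x-axis; with |GL| = 19.1, L = (17.3, 14.5). GL is perpendicular to LF, so LF runs at 121°; with |LF| = 27.2, F = (3.36, 37.9). LF is perpendicular to FT, so FT runs at -149°; with |FT| = 16.2, T = (-10.5, 29.5). Then |QT| = |T − Q| = 31.4.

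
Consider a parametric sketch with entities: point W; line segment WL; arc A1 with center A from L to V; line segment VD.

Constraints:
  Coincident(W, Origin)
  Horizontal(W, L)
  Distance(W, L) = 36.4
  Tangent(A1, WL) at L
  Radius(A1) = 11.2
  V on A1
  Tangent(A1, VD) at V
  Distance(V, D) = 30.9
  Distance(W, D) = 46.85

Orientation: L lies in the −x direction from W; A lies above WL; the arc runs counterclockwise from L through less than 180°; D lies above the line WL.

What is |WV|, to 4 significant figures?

27.24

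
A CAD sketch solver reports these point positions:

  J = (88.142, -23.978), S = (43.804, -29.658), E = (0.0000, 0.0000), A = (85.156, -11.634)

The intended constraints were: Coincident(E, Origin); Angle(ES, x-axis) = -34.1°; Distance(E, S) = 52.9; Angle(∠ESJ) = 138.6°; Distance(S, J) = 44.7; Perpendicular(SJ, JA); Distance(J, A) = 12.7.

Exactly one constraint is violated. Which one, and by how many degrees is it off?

Perpendicular(SJ, JA) — off by 6.30°.

E = (0.00, 0.00) ✓; ES at -34.10° ✓; |ES| = 52.90 ✓; ∠ESJ = 138.6° ✓; |SJ| = 44.70 ✓; ∠(SJ, JA) = 96.30° ✗; |JA| = 12.70 ✓.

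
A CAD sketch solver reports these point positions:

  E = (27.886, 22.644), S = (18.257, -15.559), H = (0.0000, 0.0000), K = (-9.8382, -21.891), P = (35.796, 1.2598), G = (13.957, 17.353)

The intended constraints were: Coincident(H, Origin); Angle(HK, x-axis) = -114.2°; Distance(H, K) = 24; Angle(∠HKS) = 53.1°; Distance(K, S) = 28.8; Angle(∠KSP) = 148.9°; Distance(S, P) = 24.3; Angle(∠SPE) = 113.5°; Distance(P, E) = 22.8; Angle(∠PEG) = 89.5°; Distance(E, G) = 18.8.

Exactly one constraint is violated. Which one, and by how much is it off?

Distance(E, G) = 18.8 — off by 3.90.

H = (0.00, 0.00) ✓; HK at -114.2° ✓; |HK| = 24.00 ✓; ∠HKS = 53.10° ✓; |KS| = 28.80 ✓; ∠KSP = 148.9° ✓; |SP| = 24.30 ✓; ∠SPE = 113.5° ✓; |PE| = 22.80 ✓; ∠PEG = 89.50° ✓; |EG| = 14.90 ✗.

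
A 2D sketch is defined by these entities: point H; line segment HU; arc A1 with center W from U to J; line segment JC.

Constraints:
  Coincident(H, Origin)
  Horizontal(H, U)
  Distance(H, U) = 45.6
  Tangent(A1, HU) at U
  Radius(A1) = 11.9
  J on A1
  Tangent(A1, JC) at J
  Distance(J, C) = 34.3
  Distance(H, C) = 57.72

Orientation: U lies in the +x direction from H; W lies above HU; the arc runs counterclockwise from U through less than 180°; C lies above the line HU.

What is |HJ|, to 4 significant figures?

58.29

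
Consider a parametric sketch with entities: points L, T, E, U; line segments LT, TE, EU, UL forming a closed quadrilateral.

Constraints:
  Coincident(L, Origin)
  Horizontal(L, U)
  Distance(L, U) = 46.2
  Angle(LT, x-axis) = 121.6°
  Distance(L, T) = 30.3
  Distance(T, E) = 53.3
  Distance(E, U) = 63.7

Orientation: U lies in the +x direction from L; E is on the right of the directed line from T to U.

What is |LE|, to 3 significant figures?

29.6

Checks: |TE| = 53.30 ✓; |EU| = 63.70 ✓.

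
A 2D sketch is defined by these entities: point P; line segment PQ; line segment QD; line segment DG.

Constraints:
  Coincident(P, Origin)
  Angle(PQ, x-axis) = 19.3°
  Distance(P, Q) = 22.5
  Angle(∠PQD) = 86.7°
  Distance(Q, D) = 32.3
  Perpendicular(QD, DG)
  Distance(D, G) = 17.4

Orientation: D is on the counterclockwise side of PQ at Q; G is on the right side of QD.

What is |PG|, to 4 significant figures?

50.50

P is at the origin; PQ runs at 19.3° with length 22.5, so Q = 22.5·(cos 19.3°, sin 19.3°) = (21.24, 7.437). ∠PQD = 86.7°, so QD runs at 19.3° + (180° − 86.7°) = 112.6° from the x-axis; with |QD| = 32.3, D = Q + 32.3·(cos 112.6°, sin 112.6°) = (8.823, 37.26). The perpendicularity gives DG at right angles to QD; with |DG| = 17.4 on the right of QD, G = D + 17.4·(0.9232, 0.3843) = (24.89, 43.94). Then |PG| = |G − P| = 50.50.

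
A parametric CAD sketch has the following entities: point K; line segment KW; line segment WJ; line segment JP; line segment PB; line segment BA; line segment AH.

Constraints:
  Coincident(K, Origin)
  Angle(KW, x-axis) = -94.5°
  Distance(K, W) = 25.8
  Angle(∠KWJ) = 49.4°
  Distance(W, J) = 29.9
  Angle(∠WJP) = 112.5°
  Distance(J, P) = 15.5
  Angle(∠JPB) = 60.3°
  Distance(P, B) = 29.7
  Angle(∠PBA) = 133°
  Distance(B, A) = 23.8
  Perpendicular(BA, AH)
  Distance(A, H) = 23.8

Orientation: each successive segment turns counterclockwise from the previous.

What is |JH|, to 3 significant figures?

29.0

∠PBA = 133.0° gives BA at -89.7° from the x-axis; with |BA| = 23.8, A = (-3.00, -37.2). BA is perpendicular to AH, so AH runs at 0.300°; with |AH| = 23.8, H = (20.8, -37.1). Then |JH| = |H − J| = 29.0.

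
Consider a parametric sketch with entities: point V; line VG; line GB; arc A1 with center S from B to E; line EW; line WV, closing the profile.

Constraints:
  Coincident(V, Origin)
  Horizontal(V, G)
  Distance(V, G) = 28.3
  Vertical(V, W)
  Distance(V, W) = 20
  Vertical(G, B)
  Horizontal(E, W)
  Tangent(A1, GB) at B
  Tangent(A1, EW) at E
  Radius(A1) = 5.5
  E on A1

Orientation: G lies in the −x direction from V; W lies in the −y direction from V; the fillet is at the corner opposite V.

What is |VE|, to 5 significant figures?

30.329

The virtual corner opposite V is at (-28.300, -20.000). A1 meets GB tangentially, so SB is at right angles to GB and since A1 is tangent to EW there, SE ⟂ EW, with radius 5.5, so the center S sits 5.5 in from both sides at S = (-22.800, -14.500). That places the tangent points at B = (-28.300, -14.500) on GB and E = (-22.800, -20.000) on EW. Then |VE| = |E − V| = 30.329.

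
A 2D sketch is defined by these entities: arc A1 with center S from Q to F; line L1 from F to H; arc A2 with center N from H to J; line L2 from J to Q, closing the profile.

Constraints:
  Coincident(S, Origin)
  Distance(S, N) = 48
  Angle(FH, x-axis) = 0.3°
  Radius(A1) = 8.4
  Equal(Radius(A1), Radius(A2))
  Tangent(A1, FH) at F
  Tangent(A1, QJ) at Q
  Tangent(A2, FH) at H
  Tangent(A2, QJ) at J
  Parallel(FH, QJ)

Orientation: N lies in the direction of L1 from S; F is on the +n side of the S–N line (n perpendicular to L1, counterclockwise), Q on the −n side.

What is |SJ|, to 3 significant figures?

48.7

The slot axis is L1's direction at 0.3°, so u = (cos 0.3°, sin 0.3°) = (1.00, 0.00524) and n = (−sin 0.3°, cos 0.3°) = (-0.00524, 1.00). S is at the origin and N lies 48.0 along u from S, so N = 48.0·u = (48.0, 0.251). Tangency of A1 to both parallel lines with radius 8.4 puts F and Q at S ± 8.4·n: F = (-0.0440, 8.40), Q = (0.0440, -8.40). Equal radii place H and J the same way about N: H = N + 8.4·n = (48.0, 8.65), J = N − 8.4·n = (48.0, -8.15). Then |SJ| = |J − S| = 48.7.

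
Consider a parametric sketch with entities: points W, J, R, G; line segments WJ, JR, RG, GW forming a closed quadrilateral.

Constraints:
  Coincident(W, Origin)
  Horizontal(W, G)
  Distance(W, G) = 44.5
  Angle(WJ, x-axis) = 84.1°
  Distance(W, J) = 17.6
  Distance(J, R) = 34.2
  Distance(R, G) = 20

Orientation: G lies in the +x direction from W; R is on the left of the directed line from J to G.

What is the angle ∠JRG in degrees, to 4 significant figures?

114.1°

W is at the origin; WG is horizontal with |WG| = 44.5 and G in +x, so G = (44.5, 0). WJ runs at 84.1° with |WJ| = 17.6, so J = (1.809, 17.51). R is determined by |JR| = 34.2 and |RG| = 20.0 together: it lies at the intersection of circle(J, 34.2) and circle(G, 20.0). With |JG| = 46.14, the foot of the radical line on JG is 31.41 from J and the perpendicular offset is √(34.2² − 31.41²) = 13.53. Taking the left-of-JG solution: R = (36.00, 18.11).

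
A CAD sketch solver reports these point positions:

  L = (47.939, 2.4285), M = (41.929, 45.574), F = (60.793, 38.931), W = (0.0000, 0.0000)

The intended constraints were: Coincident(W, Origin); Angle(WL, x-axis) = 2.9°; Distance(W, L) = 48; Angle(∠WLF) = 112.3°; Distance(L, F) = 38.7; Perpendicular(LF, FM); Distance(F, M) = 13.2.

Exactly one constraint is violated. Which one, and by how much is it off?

Distance(F, M) = 13.2 — off by 6.80.

W = (0.00, 0.00) ✓; WL at 2.900° ✓; |WL| = 48.00 ✓; ∠WLF = 112.3° ✓; |LF| = 38.70 ✓; ∠(LF, FM) = 90.00° ✓; |FM| = 20.00 ✗.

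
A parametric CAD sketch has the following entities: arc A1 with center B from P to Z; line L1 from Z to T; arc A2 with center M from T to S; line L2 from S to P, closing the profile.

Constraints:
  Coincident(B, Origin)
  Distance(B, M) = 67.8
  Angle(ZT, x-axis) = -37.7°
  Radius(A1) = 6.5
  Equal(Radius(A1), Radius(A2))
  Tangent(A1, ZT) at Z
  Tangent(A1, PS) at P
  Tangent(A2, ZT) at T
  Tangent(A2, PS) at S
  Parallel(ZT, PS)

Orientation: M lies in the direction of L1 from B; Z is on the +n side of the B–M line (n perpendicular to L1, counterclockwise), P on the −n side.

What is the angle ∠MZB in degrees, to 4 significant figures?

84.52°

The slot axis is L1's direction at -37.7°, so u = (cos -37.7°, sin -37.7°) = (0.7912, -0.6115) and n = (−sin -37.7°, cos -37.7°) = (0.6115, 0.7912). B is at the origin and M lies 67.8 along u from B, so M = 67.8·u = (53.64, -41.46). Tangency of A1 to both parallel lines with radius 6.5 puts Z and P at B ± 6.5·n: Z = (3.975, 5.143), P = (-3.975, -5.143). Then cos ∠MZB = ZM·ZB / (|ZM||ZB|), giving 84.52°.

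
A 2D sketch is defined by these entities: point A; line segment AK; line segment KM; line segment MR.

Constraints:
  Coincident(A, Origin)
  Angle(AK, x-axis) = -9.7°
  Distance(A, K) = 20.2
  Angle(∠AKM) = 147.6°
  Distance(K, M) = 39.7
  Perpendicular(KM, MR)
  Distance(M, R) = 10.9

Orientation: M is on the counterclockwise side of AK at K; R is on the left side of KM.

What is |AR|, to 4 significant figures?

56.76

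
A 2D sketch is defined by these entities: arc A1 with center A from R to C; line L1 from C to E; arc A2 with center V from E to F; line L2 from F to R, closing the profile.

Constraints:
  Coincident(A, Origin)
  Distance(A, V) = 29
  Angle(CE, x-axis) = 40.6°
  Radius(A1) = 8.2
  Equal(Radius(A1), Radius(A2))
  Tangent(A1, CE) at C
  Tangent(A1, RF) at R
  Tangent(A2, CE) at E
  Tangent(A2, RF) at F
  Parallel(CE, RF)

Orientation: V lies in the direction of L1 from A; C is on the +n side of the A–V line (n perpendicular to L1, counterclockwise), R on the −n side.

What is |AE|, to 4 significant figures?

30.14

Tangency of A1 to both parallel lines with radius 8.2 puts C and R at A ± 8.2·n: C = (-5.336, 6.226), R = (5.336, -6.226). Equal radii place E and F the same way about V: E = V + 8.2·n = (16.68, 25.10), F = V − 8.2·n = (27.36, 12.65). Then |AE| = |E − A| = 30.14.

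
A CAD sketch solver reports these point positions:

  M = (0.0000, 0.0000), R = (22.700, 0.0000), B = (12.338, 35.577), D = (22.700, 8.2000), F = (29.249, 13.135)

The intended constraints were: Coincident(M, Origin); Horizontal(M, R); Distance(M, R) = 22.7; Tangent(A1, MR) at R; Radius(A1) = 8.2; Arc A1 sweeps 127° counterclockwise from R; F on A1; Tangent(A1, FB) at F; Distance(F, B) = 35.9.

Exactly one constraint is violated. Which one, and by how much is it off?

Distance(F, B) = 35.9 — off by 7.80.

M = (0.00, 0.00) ✓; M.y = 0.00, R.y = 0.00 ✓; |MR| = 22.70 ✓; ∠(DR, RM) = 90.00° ✓; |DR| = 8.200 ✓; bearing(D→F) − bearing(D→R) = 127.0° ✓; |DF| = 8.200 ✓; ∠(DF, FB) = 90.00° ✓; |FB| = 28.10 ✗.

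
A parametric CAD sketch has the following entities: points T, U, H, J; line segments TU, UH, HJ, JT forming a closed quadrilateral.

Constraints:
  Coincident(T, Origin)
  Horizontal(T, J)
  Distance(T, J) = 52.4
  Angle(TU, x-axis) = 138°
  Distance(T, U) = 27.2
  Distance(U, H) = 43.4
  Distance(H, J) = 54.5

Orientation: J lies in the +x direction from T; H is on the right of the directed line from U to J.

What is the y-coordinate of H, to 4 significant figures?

-19.40

T is at the origin; T and J share the same y with |TJ| = 52.4 and J in +x, so J = (52.4, 0). TU runs at 138.0° with |TU| = 27.2, so U = (-20.21, 18.20). H is determined by |UH| = 43.4 and |HJ| = 54.5 together: it lies at the intersection of circle(U, 43.4) and circle(J, 54.5). With |UJ| = 74.86, the foot of the radical line on UJ is 30.17 from U and the perpendicular offset is √(43.4² − 30.17²) = 31.20. Taking the right-of-UJ solution: H = (1.468, -19.40).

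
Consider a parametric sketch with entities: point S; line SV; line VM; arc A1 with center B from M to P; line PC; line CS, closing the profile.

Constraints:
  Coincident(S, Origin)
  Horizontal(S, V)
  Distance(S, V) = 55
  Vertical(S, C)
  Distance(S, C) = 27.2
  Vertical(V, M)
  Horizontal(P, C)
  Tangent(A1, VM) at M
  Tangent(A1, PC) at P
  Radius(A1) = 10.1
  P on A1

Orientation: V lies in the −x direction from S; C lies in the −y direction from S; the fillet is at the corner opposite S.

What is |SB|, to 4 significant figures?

48.05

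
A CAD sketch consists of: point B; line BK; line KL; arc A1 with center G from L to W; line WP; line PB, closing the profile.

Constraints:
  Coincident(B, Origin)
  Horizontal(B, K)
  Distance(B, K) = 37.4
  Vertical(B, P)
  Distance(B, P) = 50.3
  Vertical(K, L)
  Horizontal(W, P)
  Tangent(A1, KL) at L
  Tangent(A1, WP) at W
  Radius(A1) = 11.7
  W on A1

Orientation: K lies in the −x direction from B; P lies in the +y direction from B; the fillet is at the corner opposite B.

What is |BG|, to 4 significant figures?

46.37

B is at the origin; BK is horizontal with |BK| = 37.4 and K on the −x side, so K = (-37.40, 0.000). B and P share the same x with |BP| = 50.3 and P on the +y side, so P = (0.000, 50.30). The virtual corner opposite B is at (-37.40, 50.30). Tangency of A1 to KL means the radius GL is perpendicular to KL and since A1 is tangent to WP there, GW ⟂ WP, with radius 11.7, so the center G sits 11.7 in from both sides at G = (-25.70, 38.60). Then |BG| = |G − B| = 46.37.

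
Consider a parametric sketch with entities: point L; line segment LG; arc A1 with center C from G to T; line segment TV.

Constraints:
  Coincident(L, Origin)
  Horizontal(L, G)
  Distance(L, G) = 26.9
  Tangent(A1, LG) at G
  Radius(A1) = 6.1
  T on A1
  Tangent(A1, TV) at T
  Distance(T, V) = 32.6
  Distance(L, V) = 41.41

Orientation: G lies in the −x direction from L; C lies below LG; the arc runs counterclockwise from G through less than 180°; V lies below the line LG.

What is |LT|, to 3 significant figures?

33.5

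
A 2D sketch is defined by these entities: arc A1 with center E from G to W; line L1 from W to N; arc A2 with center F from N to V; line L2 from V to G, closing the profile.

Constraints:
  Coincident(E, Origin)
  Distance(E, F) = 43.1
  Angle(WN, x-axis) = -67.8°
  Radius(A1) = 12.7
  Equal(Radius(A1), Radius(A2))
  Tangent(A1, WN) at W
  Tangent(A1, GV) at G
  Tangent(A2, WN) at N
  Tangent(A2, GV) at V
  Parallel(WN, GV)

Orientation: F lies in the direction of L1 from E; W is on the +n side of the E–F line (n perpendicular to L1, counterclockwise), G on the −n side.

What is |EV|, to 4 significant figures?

44.93

Tangency of A1 to both parallel lines with radius 12.7 puts W and G at E ± 12.7·n: W = (11.76, 4.799), G = (-11.76, -4.799). Equal radii place N and V the same way about F: N = F + 12.7·n = (28.04, -35.11), V = F − 12.7·n = (4.526, -44.70). Then |EV| = |V − E| = 44.93.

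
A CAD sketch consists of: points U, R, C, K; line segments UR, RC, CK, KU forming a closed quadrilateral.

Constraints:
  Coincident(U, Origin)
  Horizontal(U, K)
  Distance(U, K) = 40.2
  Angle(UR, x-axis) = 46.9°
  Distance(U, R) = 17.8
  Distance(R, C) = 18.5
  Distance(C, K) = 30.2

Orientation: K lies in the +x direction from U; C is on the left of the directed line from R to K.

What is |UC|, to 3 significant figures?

36.3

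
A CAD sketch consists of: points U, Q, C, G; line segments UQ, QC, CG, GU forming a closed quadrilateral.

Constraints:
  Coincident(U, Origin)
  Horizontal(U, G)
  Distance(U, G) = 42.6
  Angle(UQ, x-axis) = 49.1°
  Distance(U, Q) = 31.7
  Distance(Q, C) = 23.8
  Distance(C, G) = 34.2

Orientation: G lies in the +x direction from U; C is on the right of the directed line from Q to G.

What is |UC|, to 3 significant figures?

9.27

Checks: U = (0.00, 0.00) ✓; |QC| = 23.80 ✓; |CG| = 34.20 ✓.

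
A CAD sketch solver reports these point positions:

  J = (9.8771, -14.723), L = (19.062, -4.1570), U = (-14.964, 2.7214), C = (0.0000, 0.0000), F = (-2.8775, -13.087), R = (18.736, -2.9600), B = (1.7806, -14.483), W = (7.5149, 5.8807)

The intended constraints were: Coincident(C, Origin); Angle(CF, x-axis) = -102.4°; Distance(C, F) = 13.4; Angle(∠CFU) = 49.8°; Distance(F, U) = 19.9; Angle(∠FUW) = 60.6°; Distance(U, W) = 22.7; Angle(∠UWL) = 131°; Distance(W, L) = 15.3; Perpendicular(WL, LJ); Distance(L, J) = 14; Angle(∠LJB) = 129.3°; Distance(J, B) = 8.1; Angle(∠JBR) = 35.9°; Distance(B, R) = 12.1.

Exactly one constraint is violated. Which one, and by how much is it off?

Distance(B, R) = 12.1 — off by 8.40.

C = (0.00, 0.00) ✓; CF at -102.4° ✓; |CF| = 13.40 ✓; ∠CFU = 49.80° ✓; |FU| = 19.90 ✓; ∠FUW = 60.60° ✓; |UW| = 22.70 ✓; ∠UWL = 131.0° ✓; |WL| = 15.30 ✓; ∠(WL, LJ) = 90.00° ✓; |LJ| = 14.00 ✓; ∠LJB = 129.3° ✓; |JB| = 8.100 ✓; ∠JBR = 35.90° ✓; |BR| = 20.50 ✗.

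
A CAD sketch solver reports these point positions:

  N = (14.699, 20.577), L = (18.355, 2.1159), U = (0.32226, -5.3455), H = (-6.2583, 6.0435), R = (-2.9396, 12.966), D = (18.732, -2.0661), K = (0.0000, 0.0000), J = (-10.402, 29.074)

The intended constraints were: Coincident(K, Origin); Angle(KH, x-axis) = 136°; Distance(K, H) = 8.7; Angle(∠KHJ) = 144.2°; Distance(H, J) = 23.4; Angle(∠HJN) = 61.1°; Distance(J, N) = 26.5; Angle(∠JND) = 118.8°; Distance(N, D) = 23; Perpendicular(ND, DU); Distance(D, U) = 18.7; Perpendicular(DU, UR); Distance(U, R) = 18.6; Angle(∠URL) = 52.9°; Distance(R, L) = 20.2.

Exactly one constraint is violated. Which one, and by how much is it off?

Distance(R, L) = 20.2 — off by 3.70.

K = (0.00, 0.00) ✓; KH at 136.0° ✓; |KH| = 8.700 ✓; ∠KHJ = 144.2° ✓; |HJ| = 23.40 ✓; ∠HJN = 61.10° ✓; |JN| = 26.50 ✓; ∠JND = 118.8° ✓; |ND| = 23.00 ✓; ∠(ND, DU) = 90.00° ✓; |DU| = 18.70 ✓; ∠(DU, UR) = 90.00° ✓; |UR| = 18.60 ✓; ∠URL = 52.90° ✓; |RL| = 23.90 ✗.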